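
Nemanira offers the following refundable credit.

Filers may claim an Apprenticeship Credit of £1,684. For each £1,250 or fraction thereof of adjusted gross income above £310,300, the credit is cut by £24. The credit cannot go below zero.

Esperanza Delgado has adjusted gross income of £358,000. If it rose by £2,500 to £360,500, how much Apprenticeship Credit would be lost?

At £358,000 — income exceeds £310,300 by £47,700, which is 39 full-or-partial £1,250 increments; reduction = 39 × £24 = £936, leaving £748.
At £360,500 — income exceeds £310,300 by £50,200, which is 41 full-or-partial £1,250 increments; reduction = 41 × £24 = £984, leaving £700.
Lost: £748 − £700 = £48.

£48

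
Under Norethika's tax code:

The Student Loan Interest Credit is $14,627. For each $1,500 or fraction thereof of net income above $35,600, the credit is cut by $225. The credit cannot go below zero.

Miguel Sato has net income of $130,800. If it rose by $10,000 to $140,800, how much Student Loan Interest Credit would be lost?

$227

At $130,800 — income exceeds $35,600 by $95,200, which is 64 full-or-partial $1,500 increments; reduction = 64 × $225 = $14,400, leaving $227.
At $140,800 — income exceeds $35,600 by $105,200 → 71 increments × $225 = $15,975 ≥ base, so the credit is $0.
Lost: $227 − $0 = $227.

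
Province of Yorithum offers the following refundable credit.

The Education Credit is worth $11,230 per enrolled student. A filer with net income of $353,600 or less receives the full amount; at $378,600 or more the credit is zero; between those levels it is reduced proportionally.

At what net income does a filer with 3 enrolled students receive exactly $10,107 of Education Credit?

$371,100

Full credit = 3 × $11,230 = $33,690.
$10,107 is 10,107/33,690 of the full $33,690, so 23,583/33,690 of the $25,000 range has been used: income = $353,600 + $25,000 × 23,583/33,690 = $371,100.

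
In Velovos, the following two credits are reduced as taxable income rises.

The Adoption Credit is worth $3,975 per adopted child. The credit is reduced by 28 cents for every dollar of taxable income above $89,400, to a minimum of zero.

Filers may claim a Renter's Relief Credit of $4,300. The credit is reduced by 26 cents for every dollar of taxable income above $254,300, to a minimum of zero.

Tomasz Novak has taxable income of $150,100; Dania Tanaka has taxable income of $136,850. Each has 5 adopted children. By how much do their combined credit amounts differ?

Tomasz ($150,100): Adoption Credit: base = 5 × $3,975 = $19,875. 28% of the $60,700 excess over $89,400 is $16,996; credit = $19,875 − $16,996 = $2,879. Renter's Relief Credit: $150,100 is at or below the $254,300 threshold, so the full $4,300 applies. total $2,879 + $4,300 = $7,179
Dania ($136,850): Adoption Credit: base = 5 × $3,975 = $19,875. 28% of the $47,450 excess over $89,400 is $13,286; credit = $19,875 − $13,286 = $6,589. Renter's Relief Credit: $136,850 is at or below the $254,300 threshold, so the full $4,300 applies. total $6,589 + $4,300 = $10,889
Difference: |$7,179 − $10,889| = $3,710.

$3,710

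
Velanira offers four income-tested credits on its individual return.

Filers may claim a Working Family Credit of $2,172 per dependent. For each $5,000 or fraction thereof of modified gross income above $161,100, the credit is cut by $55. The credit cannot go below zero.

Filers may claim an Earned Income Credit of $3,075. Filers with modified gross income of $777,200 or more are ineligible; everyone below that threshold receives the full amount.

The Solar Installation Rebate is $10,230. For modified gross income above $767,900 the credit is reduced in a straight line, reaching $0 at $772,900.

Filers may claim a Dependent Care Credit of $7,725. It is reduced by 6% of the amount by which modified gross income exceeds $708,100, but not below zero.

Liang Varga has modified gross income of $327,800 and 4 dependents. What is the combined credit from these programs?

$27,848

Working Family Credit: base = 4 × $2,172 = $8,688. income exceeds $161,100 by $166,700, which is 34 full-or-partial $5,000 increments; reduction = 34 × $55 = $1,870, leaving $6,818.
Earned Income Credit: $327,800 is below the $777,200 cutoff, so the full $3,075 applies.
Solar Installation Rebate: $327,800 is at or below the $767,900 threshold, so the full $10,230 applies.
Dependent Care Credit: $327,800 is at or below the $708,100 threshold, so the full $7,725 applies.
Total: $6,818 + $3,075 + $10,230 + $7,725 = $27,848.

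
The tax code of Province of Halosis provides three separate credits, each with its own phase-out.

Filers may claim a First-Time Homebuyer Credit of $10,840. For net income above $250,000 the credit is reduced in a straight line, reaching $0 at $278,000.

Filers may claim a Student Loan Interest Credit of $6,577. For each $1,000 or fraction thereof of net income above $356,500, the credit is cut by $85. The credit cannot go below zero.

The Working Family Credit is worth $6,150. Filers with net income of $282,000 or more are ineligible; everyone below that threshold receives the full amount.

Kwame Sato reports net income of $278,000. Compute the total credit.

First-Time Homebuyer Credit: $278,000 is at or above $278,000, so the credit is $0.
Student Loan Interest Credit: $278,000 is at or below the $356,500 threshold, so the full $6,577 applies.
Working Family Credit: $278,000 is below the $282,000 cutoff, so the full $6,150 applies.
Total: $0 + $6,577 + $6,150 = $12,727.

$12,727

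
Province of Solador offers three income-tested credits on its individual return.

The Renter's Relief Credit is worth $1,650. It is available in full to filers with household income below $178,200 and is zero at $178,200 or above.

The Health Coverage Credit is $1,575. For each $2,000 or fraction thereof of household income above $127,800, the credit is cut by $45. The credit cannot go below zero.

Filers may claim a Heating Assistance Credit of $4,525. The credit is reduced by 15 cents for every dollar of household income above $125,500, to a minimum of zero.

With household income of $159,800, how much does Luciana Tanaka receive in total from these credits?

$2,505

Renter's Relief Credit: $159,800 is below the $178,200 cutoff, so the full $1,650 applies.
Health Coverage Credit: income exceeds $127,800 by $32,000, which is 16 full-or-partial $2,000 increments; reduction = 16 × $45 = $720, leaving $855.
Heating Assistance Credit: 15% of the $34,300 excess over $125,500 is $5,145 ≥ base, so the credit is $0.
Total: $1,650 + $855 + $0 = $2,505.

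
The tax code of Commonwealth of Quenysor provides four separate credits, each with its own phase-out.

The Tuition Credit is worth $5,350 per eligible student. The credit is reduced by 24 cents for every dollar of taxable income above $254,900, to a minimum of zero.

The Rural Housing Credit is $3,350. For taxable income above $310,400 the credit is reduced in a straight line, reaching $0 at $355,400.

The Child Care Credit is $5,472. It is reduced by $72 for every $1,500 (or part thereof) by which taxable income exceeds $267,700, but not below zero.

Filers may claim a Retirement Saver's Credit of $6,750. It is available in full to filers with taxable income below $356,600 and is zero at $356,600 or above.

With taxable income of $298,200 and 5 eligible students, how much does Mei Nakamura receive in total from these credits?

$30,418

Tuition Credit: base = 5 × $5,350 = $26,750. 24% of the $43,300 excess over $254,900 is $10,392; credit = $26,750 − $10,392 = $16,358.
Rural Housing Credit: $298,200 is at or below the $310,400 threshold, so the full $3,350 applies.
Child Care Credit: income exceeds $267,700 by $30,500, which is 21 full-or-partial $1,500 increments; reduction = 21 × $72 = $1,512, leaving $3,960.
Retirement Saver's Credit: $298,200 is below the $356,600 cutoff, so the full $6,750 applies.
Total: $16,358 + $3,350 + $3,960 + $6,750 = $30,418.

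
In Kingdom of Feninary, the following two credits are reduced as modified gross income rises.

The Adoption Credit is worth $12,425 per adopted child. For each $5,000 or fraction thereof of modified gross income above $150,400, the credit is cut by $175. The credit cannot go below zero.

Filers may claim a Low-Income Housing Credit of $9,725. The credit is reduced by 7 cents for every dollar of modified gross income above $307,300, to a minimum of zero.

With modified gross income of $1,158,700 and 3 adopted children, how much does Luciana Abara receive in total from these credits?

$1,925

Adoption Credit: base = 3 × $12,425 = $37,275. income exceeds $150,400 by $1,008,300, which is 202 full-or-partial $5,000 increments; reduction = 202 × $175 = $35,350, leaving $1,925.
Low-Income Housing Credit: 7% of the $851,400 excess over $307,300 is $59,598 ≥ base, so the credit is $0.
Total: $1,925 + $0 = $1,925.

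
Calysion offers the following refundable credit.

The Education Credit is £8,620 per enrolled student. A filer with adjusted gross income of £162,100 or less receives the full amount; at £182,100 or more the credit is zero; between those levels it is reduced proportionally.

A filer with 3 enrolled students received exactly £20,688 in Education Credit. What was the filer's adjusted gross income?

£166,100

Full credit = 3 × £8,620 = £25,860.
£20,688 is 20,688/25,860 of the full £25,860, so 5,172/25,860 of the £20,000 range has been used: income = £162,100 + £20,000 × 5,172/25,860 = £166,100.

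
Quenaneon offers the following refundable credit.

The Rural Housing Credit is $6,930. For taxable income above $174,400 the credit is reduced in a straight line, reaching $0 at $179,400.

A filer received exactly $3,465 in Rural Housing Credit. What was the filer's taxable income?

$3,465 is 3,465/6,930 of the full $6,930, so 3,465/6,930 of the $5,000 range has been used: income = $174,400 + $5,000 × 3,465/6,930 = $176,900.

$176,900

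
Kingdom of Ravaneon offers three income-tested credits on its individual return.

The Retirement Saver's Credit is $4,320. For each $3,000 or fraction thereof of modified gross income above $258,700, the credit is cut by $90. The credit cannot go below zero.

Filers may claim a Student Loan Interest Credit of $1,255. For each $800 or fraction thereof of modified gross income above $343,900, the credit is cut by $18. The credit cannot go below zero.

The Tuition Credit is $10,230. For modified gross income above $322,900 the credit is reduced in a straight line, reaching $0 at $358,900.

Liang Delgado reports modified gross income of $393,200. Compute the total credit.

Retirement Saver's Credit: income exceeds $258,700 by $134,500, which is 45 full-or-partial $3,000 increments; reduction = 45 × $90 = $4,050, leaving $270.
Student Loan Interest Credit: income exceeds $343,900 by $49,300, which is 62 full-or-partial $800 increments; reduction = 62 × $18 = $1,116, leaving $139.
Tuition Credit: $393,200 is at or above $358,900, so the credit is $0.
Total: $270 + $139 + $0 = $409.

$409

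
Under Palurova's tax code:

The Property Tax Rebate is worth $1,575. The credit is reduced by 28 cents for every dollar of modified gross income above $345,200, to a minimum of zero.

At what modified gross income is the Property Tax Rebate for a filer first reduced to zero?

$350,825

The credit falls by 28% of each dollar above $345,200, so it reaches zero when the excess is $1,575 / 28% = $5,625: income = $345,200 + $5,625 = $350,825.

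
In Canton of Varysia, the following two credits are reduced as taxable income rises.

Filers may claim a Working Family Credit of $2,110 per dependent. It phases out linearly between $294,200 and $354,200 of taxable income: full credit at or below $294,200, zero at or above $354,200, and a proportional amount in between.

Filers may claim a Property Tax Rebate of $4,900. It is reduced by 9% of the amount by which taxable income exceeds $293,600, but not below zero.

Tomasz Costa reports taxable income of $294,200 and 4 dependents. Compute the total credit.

$13,286

Working Family Credit: base = 4 × $2,110 = $8,440. $294,200 is at or below the $294,200 threshold, so the full $8,440 applies.
Property Tax Rebate: 9% of the $600 excess over $293,600 is $54; credit = $4,900 − $54 = $4,846.
Total: $8,440 + $4,846 = $13,286.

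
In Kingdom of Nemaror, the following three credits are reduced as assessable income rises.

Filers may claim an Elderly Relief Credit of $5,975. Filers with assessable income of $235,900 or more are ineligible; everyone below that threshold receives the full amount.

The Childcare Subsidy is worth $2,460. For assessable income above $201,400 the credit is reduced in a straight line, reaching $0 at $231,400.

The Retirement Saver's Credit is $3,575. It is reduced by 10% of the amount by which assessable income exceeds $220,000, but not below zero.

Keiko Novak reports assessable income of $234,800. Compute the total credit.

Elderly Relief Credit: $234,800 is below the $235,900 cutoff, so the full $5,975 applies.
Childcare Subsidy: $234,800 is at or above $231,400, so the credit is $0.
Retirement Saver's Credit: 10% of the $14,800 excess over $220,000 is $1,480; credit = $3,575 − $1,480 = $2,095.
Total: $5,975 + $0 + $2,095 = $8,070.

$8,070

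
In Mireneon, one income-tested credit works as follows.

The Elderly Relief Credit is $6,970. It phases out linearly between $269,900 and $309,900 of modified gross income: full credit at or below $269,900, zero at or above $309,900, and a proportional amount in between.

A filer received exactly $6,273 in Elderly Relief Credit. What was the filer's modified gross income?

$6,273 is 6,273/6,970 of the full $6,970, so 697/6,970 of the $40,000 range has been used: income = $269,900 + $40,000 × 697/6,970 = $273,900.

$273,900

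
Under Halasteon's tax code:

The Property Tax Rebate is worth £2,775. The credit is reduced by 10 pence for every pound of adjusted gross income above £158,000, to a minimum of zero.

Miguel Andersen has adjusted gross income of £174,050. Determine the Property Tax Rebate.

£1,170

Property Tax Rebate: 10% of the £16,050 excess over £158,000 is £1,605; credit = £2,775 − £1,605 = £1,170.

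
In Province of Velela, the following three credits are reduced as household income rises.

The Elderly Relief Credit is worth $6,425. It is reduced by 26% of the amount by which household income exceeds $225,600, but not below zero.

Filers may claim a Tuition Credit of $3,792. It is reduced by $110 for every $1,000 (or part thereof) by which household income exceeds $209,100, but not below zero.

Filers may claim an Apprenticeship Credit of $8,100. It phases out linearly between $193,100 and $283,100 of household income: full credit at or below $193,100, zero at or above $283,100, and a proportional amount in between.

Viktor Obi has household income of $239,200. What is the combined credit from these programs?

Elderly Relief Credit: 26% of the $13,600 excess over $225,600 is $3,536; credit = $6,425 − $3,536 = $2,889.
Tuition Credit: income exceeds $209,100 by $30,100, which is 31 full-or-partial $1,000 increments; reduction = 31 × $110 = $3,410, leaving $382.
Apprenticeship Credit: $239,200 is $46,100 into a $90,000 phase-out range, leaving 43,900/90,000 of the credit: $8,100 × 43,900/90,000 = $3,951.
Total: $2,889 + $382 + $3,951 = $7,222.

$7,222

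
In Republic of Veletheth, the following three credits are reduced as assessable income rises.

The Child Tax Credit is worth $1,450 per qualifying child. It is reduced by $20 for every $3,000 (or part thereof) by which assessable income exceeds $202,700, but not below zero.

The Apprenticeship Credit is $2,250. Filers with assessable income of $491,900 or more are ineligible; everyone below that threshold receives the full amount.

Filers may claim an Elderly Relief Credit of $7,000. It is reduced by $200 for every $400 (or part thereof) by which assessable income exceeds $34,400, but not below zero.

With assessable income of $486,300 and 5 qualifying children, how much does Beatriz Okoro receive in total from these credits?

Child Tax Credit: base = 5 × $1,450 = $7,250. income exceeds $202,700 by $283,600, which is 95 full-or-partial $3,000 increments; reduction = 95 × $20 = $1,900, leaving $5,350.
Apprenticeship Credit: $486,300 is below the $491,900 cutoff, so the full $2,250 applies.
Elderly Relief Credit: income exceeds $34,400 by $451,900 → 1130 increments × $200 = $226,000 ≥ base, so the credit is $0.
Total: $5,350 + $2,250 + $0 = $7,600.

$7,600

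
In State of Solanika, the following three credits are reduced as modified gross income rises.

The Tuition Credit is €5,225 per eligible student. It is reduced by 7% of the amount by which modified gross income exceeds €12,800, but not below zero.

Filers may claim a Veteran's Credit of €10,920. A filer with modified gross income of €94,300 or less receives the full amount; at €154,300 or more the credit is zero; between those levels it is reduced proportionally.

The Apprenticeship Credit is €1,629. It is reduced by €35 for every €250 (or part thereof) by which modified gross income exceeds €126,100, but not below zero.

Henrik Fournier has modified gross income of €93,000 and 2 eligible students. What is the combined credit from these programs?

Tuition Credit: base = 2 × €5,225 = €10,450. 7% of the €80,200 excess over €12,800 is €5,614; credit = €10,450 − €5,614 = €4,836.
Veteran's Credit: €93,000 is at or below the €94,300 threshold, so the full €10,920 applies.
Apprenticeship Credit: €93,000 is at or below the €126,100 threshold, so the full €1,629 applies.
Total: €4,836 + €10,920 + €1,629 = €17,385.

€17,385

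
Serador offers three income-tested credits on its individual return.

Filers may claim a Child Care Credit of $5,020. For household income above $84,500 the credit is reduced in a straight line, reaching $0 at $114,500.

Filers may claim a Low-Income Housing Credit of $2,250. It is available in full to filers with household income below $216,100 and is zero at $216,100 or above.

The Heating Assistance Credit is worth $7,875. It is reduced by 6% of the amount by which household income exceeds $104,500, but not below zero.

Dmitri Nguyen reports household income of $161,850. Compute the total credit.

$6,684

Child Care Credit: $161,850 is at or above $114,500, so the credit is $0.
Low-Income Housing Credit: $161,850 is below the $216,100 cutoff, so the full $2,250 applies.
Heating Assistance Credit: 6% of the $57,350 excess over $104,500 is $3,441; credit = $7,875 − $3,441 = $4,434.
Total: $0 + $2,250 + $4,434 = $6,684.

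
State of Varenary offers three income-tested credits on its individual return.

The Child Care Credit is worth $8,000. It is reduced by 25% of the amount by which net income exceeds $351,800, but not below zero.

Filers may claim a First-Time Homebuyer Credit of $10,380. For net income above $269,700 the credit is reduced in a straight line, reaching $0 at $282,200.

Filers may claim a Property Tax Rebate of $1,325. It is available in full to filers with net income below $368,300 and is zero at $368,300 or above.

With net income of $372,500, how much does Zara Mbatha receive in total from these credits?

Child Care Credit: 25% of the $20,700 excess over $351,800 is $5,175; credit = $8,000 − $5,175 = $2,825.
First-Time Homebuyer Credit: $372,500 is at or above $282,200, so the credit is $0.
Property Tax Rebate: $372,500 meets or exceeds the $368,300 cutoff, so the credit is $0.
Total: $2,825 + $0 + $0 = $2,825.

$2,825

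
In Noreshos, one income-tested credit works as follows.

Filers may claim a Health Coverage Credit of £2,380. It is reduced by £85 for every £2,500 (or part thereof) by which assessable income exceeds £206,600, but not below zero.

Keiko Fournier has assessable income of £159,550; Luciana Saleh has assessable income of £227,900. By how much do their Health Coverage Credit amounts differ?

£765

Keiko (£159,550): Health Coverage Credit: £159,550 is at or below the £206,600 threshold, so the full £2,380 applies.
Luciana (£227,900): Health Coverage Credit: income exceeds £206,600 by £21,300, which is 9 full-or-partial £2,500 increments; reduction = 9 × £85 = £765, leaving £1,615.
Difference: |£2,380 − £1,615| = £765.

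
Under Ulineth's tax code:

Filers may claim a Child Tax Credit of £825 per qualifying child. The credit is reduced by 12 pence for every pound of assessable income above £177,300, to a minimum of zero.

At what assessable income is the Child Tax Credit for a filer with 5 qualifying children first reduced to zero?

£211,675

Full credit = 5 × £825 = £4,125.
The credit falls by 12% of each pound above £177,300, so it reaches zero when the excess is £4,125 / 12% = £34,375: income = £177,300 + £34,375 = £211,675.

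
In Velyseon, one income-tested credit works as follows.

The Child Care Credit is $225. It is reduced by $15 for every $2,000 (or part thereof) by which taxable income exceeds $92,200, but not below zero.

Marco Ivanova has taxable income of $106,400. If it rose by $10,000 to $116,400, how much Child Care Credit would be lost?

$75

At $106,400 — income exceeds $92,200 by $14,200, which is 8 full-or-partial $2,000 increments; reduction = 8 × $15 = $120, leaving $105.
At $116,400 — income exceeds $92,200 by $24,200, which is 13 full-or-partial $2,000 increments; reduction = 13 × $15 = $195, leaving $30.
Lost: $105 − $30 = $75.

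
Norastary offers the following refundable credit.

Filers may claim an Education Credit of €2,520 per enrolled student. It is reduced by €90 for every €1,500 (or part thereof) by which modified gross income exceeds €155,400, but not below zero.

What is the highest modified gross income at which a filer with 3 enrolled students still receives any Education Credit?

Full credit = 3 × €2,520 = €7,560.
After 83 increments the reduction is 83 × €90 = €7,470, leaving €90; one more increment wipes it out. Increment 83 ends at excess 83 × €1,500 = €124,500, so the highest qualifying income is €155,400 + €124,500 = €279,900.

€279,900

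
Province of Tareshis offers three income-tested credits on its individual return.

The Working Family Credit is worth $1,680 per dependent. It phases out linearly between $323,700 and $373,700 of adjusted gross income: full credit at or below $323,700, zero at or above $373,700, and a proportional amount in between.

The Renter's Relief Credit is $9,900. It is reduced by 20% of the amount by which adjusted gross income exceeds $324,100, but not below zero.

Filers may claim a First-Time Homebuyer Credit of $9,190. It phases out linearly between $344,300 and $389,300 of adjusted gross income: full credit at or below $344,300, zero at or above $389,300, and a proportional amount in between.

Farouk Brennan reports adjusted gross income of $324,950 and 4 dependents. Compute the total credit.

$25,472

Working Family Credit: base = 4 × $1,680 = $6,720. $324,950 is $1,250 into a $50,000 phase-out range, leaving 48,750/50,000 of the credit: $6,720 × 48,750/50,000 = $6,552.
Renter's Relief Credit: 20% of the $850 excess over $324,100 is $170; credit = $9,900 − $170 = $9,730.
First-Time Homebuyer Credit: $324,950 is at or below the $344,300 threshold, so the full $9,190 applies.
Total: $6,552 + $9,730 + $9,190 = $25,472.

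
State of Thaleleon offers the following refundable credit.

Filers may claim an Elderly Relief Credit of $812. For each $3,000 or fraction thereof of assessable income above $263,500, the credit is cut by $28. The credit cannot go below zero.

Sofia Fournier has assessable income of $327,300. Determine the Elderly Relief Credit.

$196

Elderly Relief Credit: income exceeds $263,500 by $63,800, which is 22 full-or-partial $3,000 increments; reduction = 22 × $28 = $616, leaving $196.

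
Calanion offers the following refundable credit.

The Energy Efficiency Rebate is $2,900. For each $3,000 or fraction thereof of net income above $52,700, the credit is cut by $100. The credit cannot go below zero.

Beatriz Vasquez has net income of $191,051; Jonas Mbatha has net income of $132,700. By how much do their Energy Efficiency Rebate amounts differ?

Beatriz ($191,051): Energy Efficiency Rebate: income exceeds $52,700 by $138,351 → 47 increments × $100 = $4,700 ≥ base, so the credit is $0.
Jonas ($132,700): Energy Efficiency Rebate: income exceeds $52,700 by $80,000, which is 27 full-or-partial $3,000 increments; reduction = 27 × $100 = $2,700, leaving $200.
Difference: |$0 − $200| = $200.

$200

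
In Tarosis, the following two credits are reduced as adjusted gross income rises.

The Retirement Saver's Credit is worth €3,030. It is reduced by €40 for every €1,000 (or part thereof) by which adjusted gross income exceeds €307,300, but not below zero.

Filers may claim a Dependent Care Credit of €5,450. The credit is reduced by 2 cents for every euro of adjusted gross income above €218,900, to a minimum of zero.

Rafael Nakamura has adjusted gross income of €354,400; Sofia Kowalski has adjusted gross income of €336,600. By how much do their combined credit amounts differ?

€1,076

Rafael (€354,400): Retirement Saver's Credit: income exceeds €307,300 by €47,100, which is 48 full-or-partial €1,000 increments; reduction = 48 × €40 = €1,920, leaving €1,110. Dependent Care Credit: 2% of the €135,500 excess over €218,900 is €2,710; credit = €5,450 − €2,710 = €2,740. total €1,110 + €2,740 = €3,850
Sofia (€336,600): Retirement Saver's Credit: income exceeds €307,300 by €29,300, which is 30 full-or-partial €1,000 increments; reduction = 30 × €40 = €1,200, leaving €1,830. Dependent Care Credit: 2% of the €117,700 excess over €218,900 is €2,354; credit = €5,450 − €2,354 = €3,096. total €1,830 + €3,096 = €4,926
Difference: |€3,850 − €4,926| = €1,076.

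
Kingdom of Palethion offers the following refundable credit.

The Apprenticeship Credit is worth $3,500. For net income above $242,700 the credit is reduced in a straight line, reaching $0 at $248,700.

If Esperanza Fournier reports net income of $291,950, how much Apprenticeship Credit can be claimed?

$0

Apprenticeship Credit: $291,950 is at or above $248,700, so the credit is $0.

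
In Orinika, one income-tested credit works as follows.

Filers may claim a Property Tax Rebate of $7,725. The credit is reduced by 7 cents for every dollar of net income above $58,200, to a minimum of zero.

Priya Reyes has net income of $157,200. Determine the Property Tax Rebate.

$795

Property Tax Rebate: 7% of the $99,000 excess over $58,200 is $6,930; credit = $7,725 − $6,930 = $795.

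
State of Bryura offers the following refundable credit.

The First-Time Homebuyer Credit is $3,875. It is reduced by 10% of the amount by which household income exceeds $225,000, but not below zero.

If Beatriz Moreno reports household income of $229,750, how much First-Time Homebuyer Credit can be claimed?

First-Time Homebuyer Credit: 10% of the $4,750 excess over $225,000 is $475; credit = $3,875 − $475 = $3,400.

$3,400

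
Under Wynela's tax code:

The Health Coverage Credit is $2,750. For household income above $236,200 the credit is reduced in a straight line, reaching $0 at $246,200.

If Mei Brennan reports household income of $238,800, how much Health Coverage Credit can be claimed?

Health Coverage Credit: $238,800 is $2,600 into a $10,000 phase-out range, leaving 7,400/10,000 of the credit: $2,750 × 7,400/10,000 = $2,035.

$2,035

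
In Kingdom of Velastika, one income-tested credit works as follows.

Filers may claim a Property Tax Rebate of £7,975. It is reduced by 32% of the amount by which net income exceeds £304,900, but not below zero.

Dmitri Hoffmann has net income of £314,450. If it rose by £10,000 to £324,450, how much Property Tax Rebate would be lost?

At £314,450 — 32% of the £9,550 excess over £304,900 is £3,056; credit = £7,975 − £3,056 = £4,919.
At £324,450 — 32% of the £19,550 excess over £304,900 is £6,256; credit = £7,975 − £6,256 = £1,719.
Lost: £4,919 − £1,719 = £3,200.

£3,200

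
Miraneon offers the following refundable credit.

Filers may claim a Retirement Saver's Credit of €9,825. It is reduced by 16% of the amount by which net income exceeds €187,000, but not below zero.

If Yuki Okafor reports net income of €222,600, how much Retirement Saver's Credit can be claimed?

Retirement Saver's Credit: 16% of the €35,600 excess over €187,000 is €5,696; credit = €9,825 − €5,696 = €4,129.

€4,129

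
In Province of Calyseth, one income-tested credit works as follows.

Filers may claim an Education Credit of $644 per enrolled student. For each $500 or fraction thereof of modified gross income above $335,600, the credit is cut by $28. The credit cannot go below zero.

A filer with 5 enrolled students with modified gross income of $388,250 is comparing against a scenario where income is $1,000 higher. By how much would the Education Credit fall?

$56

At $388,250 — base = 5 × $644 = $3,220. income exceeds $335,600 by $52,650, which is 106 full-or-partial $500 increments; reduction = 106 × $28 = $2,968, leaving $252.
At $389,250 — base = 5 × $644 = $3,220. income exceeds $335,600 by $53,650, which is 108 full-or-partial $500 increments; reduction = 108 × $28 = $3,024, leaving $196.
Lost: $252 − $196 = $56.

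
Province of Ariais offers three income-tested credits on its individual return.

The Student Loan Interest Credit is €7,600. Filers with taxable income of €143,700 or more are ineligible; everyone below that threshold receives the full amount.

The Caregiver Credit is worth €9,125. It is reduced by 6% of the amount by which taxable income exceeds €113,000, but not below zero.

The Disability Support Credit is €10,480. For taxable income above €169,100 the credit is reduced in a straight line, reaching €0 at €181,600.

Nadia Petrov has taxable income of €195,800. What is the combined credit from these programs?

Student Loan Interest Credit: €195,800 meets or exceeds the €143,700 cutoff, so the credit is €0.
Caregiver Credit: 6% of the €82,800 excess over €113,000 is €4,968; credit = €9,125 − €4,968 = €4,157.
Disability Support Credit: €195,800 is at or above €181,600, so the credit is €0.
Total: €0 + €4,157 + €0 = €4,157.

€4,157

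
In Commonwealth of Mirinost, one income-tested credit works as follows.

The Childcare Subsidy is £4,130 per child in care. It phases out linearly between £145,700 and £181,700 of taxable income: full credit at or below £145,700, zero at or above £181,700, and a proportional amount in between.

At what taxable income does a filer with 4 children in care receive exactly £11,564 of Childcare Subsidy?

£156,500

Full credit = 4 × £4,130 = £16,520.
£11,564 is 11,564/16,520 of the full £16,520, so 4,956/16,520 of the £36,000 range has been used: income = £145,700 + £36,000 × 4,956/16,520 = £156,500.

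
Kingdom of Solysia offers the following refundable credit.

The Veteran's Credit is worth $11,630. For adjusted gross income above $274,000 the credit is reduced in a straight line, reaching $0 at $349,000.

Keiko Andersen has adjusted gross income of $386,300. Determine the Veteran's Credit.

$0

Veteran's Credit: $386,300 is at or above $349,000, so the credit is $0.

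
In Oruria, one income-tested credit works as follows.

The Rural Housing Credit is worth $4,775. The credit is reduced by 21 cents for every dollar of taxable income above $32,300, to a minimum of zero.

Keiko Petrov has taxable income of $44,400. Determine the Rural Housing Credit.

$2,234

Rural Housing Credit: 21% of the $12,100 excess over $32,300 is $2,541; credit = $4,775 − $2,541 = $2,234.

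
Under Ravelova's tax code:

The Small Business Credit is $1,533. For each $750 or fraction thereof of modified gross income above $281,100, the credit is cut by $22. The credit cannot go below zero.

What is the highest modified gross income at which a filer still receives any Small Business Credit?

After 69 increments the reduction is 69 × $22 = $1,518, leaving $15; one more increment wipes it out. Increment 69 ends at excess 69 × $750 = $51,750, so the highest qualifying income is $281,100 + $51,750 = $332,850.

$332,850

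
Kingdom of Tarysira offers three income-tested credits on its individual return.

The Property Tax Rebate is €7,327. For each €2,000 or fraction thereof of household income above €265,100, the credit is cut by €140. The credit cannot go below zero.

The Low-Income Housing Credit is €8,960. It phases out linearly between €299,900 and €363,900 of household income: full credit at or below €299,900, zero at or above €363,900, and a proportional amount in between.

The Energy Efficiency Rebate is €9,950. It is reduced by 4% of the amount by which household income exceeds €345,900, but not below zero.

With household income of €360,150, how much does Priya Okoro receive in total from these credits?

Property Tax Rebate: income exceeds €265,100 by €95,050, which is 48 full-or-partial €2,000 increments; reduction = 48 × €140 = €6,720, leaving €607.
Low-Income Housing Credit: €360,150 is €60,250 into a €64,000 phase-out range, leaving 3,750/64,000 of the credit: €8,960 × 3,750/64,000 = €525.
Energy Efficiency Rebate: 4% of the €14,250 excess over €345,900 is €570; credit = €9,950 − €570 = €9,380.
Total: €607 + €525 + €9,380 = €10,512.

€10,512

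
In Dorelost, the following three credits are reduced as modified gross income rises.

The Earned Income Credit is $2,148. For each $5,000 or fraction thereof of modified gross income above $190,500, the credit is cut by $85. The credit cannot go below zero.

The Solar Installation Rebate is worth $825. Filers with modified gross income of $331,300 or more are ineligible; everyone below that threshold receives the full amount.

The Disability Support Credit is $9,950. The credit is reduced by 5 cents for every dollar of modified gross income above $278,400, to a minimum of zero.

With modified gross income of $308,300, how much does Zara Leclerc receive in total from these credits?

$9,388

Earned Income Credit: income exceeds $190,500 by $117,800, which is 24 full-or-partial $5,000 increments; reduction = 24 × $85 = $2,040, leaving $108.
Solar Installation Rebate: $308,300 is below the $331,300 cutoff, so the full $825 applies.
Disability Support Credit: 5% of the $29,900 excess over $278,400 is $1,495; credit = $9,950 − $1,495 = $8,455.
Total: $108 + $825 + $8,455 = $9,388.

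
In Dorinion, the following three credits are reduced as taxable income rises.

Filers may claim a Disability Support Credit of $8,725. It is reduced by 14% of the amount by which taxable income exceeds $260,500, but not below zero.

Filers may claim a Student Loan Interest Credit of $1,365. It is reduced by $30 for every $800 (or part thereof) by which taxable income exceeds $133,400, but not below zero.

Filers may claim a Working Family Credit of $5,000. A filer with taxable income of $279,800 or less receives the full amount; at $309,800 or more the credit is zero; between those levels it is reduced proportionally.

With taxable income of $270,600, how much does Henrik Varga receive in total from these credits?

Disability Support Credit: 14% of the $10,100 excess over $260,500 is $1,414; credit = $8,725 − $1,414 = $7,311.
Student Loan Interest Credit: income exceeds $133,400 by $137,200 → 172 increments × $30 = $5,160 ≥ base, so the credit is $0.
Working Family Credit: $270,600 is at or below the $279,800 threshold, so the full $5,000 applies.
Total: $7,311 + $0 + $5,000 = $12,311.

$12,311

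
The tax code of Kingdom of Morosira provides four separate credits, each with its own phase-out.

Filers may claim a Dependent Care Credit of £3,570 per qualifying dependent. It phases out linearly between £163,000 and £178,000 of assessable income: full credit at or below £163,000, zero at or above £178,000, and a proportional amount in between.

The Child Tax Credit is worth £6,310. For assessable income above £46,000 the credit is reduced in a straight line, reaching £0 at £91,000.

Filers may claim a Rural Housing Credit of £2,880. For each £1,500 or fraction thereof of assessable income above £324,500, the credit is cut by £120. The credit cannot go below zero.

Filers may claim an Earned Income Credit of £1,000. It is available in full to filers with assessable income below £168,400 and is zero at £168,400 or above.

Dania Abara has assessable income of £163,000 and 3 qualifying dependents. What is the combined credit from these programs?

£14,590

Dependent Care Credit: base = 3 × £3,570 = £10,710. £163,000 is at or below the £163,000 threshold, so the full £10,710 applies.
Child Tax Credit: £163,000 is at or above £91,000, so the credit is £0.
Rural Housing Credit: £163,000 is at or below the £324,500 threshold, so the full £2,880 applies.
Earned Income Credit: £163,000 is below the £168,400 cutoff, so the full £1,000 applies.
Total: £10,710 + £0 + £2,880 + £1,000 = £14,590.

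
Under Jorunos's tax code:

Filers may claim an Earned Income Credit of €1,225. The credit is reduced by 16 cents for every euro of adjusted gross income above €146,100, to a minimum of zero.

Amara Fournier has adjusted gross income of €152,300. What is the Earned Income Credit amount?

Earned Income Credit: 16% of the €6,200 excess over €146,100 is €992; credit = €1,225 − €992 = €233.

€233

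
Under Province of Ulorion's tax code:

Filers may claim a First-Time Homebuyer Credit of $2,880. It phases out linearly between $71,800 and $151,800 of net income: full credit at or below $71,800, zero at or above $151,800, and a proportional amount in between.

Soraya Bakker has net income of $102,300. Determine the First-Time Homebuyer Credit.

First-Time Homebuyer Credit: $102,300 is $30,500 into a $80,000 phase-out range, leaving 49,500/80,000 of the credit: $2,880 × 49,500/80,000 = $1,782.

$1,782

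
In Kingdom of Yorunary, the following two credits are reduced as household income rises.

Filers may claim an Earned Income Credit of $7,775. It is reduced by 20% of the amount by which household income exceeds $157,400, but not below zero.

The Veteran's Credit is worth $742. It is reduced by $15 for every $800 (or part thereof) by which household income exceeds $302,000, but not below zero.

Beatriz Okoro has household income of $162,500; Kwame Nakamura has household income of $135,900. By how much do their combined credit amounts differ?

Beatriz ($162,500): Earned Income Credit: 20% of the $5,100 excess over $157,400 is $1,020; credit = $7,775 − $1,020 = $6,755. Veteran's Credit: $162,500 is at or below the $302,000 threshold, so the full $742 applies. total $6,755 + $742 = $7,497
Kwame ($135,900): Earned Income Credit: $135,900 is at or below the $157,400 threshold, so the full $7,775 applies. Veteran's Credit: $135,900 is at or below the $302,000 threshold, so the full $742 applies. total $7,775 + $742 = $8,517
Difference: |$7,497 − $8,517| = $1,020.

$1,020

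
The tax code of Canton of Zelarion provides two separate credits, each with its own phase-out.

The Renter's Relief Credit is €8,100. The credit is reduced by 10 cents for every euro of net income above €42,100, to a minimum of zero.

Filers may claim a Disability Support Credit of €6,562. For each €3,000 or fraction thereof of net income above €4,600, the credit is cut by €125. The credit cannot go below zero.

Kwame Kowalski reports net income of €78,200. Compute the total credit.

Renter's Relief Credit: 10% of the €36,100 excess over €42,100 is €3,610; credit = €8,100 − €3,610 = €4,490.
Disability Support Credit: income exceeds €4,600 by €73,600, which is 25 full-or-partial €3,000 increments; reduction = 25 × €125 = €3,125, leaving €3,437.
Total: €4,490 + €3,437 = €7,927.

€7,927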